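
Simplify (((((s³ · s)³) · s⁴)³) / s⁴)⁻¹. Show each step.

(((((s³ · s)³) · s⁴)³) / s⁴)⁻¹
= (((((s³ · s)³) · s⁴)³)⁻¹) / ((s⁴)⁻¹)    [power of a quotient]
= ((((s³ · s)³) · s⁴)⁻³) / ((s⁴)⁻¹)    [power of a power]
= ((((s³ · s)³)⁻³) · ((s⁴)⁻³)) / ((s⁴)⁻¹)    [power of a product]
= (((s³ · s)⁻⁹) · ((s⁴)⁻³)) / ((s⁴)⁻¹)    [power of a power]
= ((((s³)⁻⁹) · (s⁻⁹)) · ((s⁴)⁻³)) / ((s⁴)⁻¹)    [power of a product]
= ((s⁻²⁷ · (s⁻⁹)) · ((s⁴)⁻³)) / ((s⁴)⁻¹)    [power of a power]
= (s⁻³⁶ · ((s⁴)⁻³)) / ((s⁴)⁻¹)    [product of powers]
= (s⁻³⁶ · s⁻¹²) / ((s⁴)⁻¹)    [power of a power]
= s⁻⁴⁸ / ((s⁴)⁻¹)    [product of powers]
= s⁻⁴⁸ / s⁻⁴    [power of a power]
= s⁻⁴⁴    [quotient of powers]

s⁻⁴⁴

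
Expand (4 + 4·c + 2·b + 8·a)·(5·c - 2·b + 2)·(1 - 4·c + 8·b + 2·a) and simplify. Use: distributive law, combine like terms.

(4 + 4·c + 2·b + 8·a)·(5·c - 2·b + 2)·(1 - 4·c + 8·b + 2·a)
= (20·c - 8·b + 8 + 20·c² - 8·b·c + 8·c + 10·b·c - 4·b² + 4·b + 40·a·c - 16·a·b + 16·a)·(1 - 4·c + 8·b + 2·a)    [distributive law]
= (28·c - 4·b + 8 + 20·c² + 2·b·c - 4·b² + 40·a·c - 16·a·b + 16·a)·(1 - 4·c + 8·b + 2·a)    [combine like terms]
= 28·c - 112·c² + 224·b·c + 56·a·c - 4·b + 16·b·c - 32·b² - 8·a·b + 8 - 32·c + 64·b + 16·a + 20·c² - 80·c³ + 160·b·c² + 40·a·c² + 2·b·c - 8·b·c² + 16·b²·c + 4·a·b·c - 4·b² + 16·b²·c - 32·b³ - 8·a·b² + 40·a·c - 160·a·c² + 320·a·b·c + 80·a²·c - 16·a·b + 64·a·b·c - 128·a·b² - 32·a²·b + 16·a - 64·a·c + 128·a·b + 32·a²    [distributive law]
= -4·c - 92·c² + 242·b·c + 32·a·c + 60·b - 36·b² + 104·a·b + 8 + 32·a - 80·c³ + 152·b·c² - 120·a·c² + 32·b²·c + 388·a·b·c - 32·b³ - 136·a·b² + 80·a²·c - 32·a²·b + 32·a²    [combine like terms]

-4·c - 92·c² + 242·b·c + 32·a·c + 60·b - 36·b² + 104·a·b + 8 + 32·a - 80·c³ + 152·b·c² - 120·a·c² + 32·b²·c + 388·a·b·c - 32·b³ - 136·a·b² + 80·a²·c - 32·a²·b + 32·a²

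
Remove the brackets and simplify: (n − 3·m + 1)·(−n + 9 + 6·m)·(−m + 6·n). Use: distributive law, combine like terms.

55·m·n^2 − 6·n^3 − 134·m·n + 48·n^2 − 117·m^2·n + 21·m^2 + 18·m^3 − 9·m + 54·n

(n − 3·m + 1)·(−n + 9 + 6·m)·(−m + 6·n)
= (−n^2 + 9·n + 6·m·n + 3·m·n − 27·m − 18·m^2 − n + 9 + 6·m)·(−m + 6·n)    [distributive law]
= (−n^2 + 8·n + 9·m·n − 21·m − 18·m^2 + 9)·(−m + 6·n)    [combine like terms]
= m·n^2 − 6·n^3 − 8·m·n + 48·n^2 − 9·m^2·n + 54·m·n^2 + 21·m^2 − 126·m·n + 18·m^3 − 108·m^2·n − 9·m + 54·n    [distributive law]
= 55·m·n^2 − 6·n^3 − 134·m·n + 48·n^2 − 117·m^2·n + 21·m^2 + 18·m^3 − 9·m + 54·n    [combine like terms]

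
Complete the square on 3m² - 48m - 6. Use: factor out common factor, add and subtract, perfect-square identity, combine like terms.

3(m - 8)² - 198

3m² - 48m - 6
= 3(m² - 16m) - 6    [factor out 3 from the m-terms]
= 3(m² - 16m + 64 - 64) - 6    [add and subtract 64 inside the bracket]
= 3(m - 8)² - 192 - 6    [perfect-square identity]
= 3(m - 8)² - 198    [combine constants]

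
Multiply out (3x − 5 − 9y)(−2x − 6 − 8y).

(3x − 5 − 9y)(−2x − 6 − 8y)
= −6x^2 − 18x − 24xy + 10x + 30 + 40y + 18xy + 54y + 72y^2    [distributive law]
= −6x^2 − 8x − 6xy + 30 + 94y + 72y^2    [combine like terms]

−6x^2 − 8x − 6xy + 30 + 94y + 72y^2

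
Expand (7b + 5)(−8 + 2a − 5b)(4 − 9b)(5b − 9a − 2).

−998b² − 56ab − 872b + 2315b³ − 5219ab² + 306a²b − 3465ab³ + 1134a²b² + 1575b⁴ + 1360a + 320 − 360a²

(7b + 5)(−8 + 2a − 5b)(4 − 9b)(5b − 9a − 2)
= (−56b + 14ab − 35b² − 40 + 10a − 25b)(4 − 9b)(5b − 9a − 2)    [distributive law]
= (−81b + 14ab − 35b² − 40 + 10a)(4 − 9b)(5b − 9a − 2)    [combine like terms]
= (−324b + 729b² + 56ab − 126ab² − 140b² + 315b³ − 160 + 360b + 40a − 90ab)(5b − 9a − 2)    [distributive law]
= (36b + 589b² − 34ab − 126ab² + 315b³ − 160 + 40a)(5b − 9a − 2)    [combine like terms]
= 180b² − 324ab − 72b + 2945b³ − 5301ab² − 1178b² − 170ab² + 306a²b + 68ab − 630ab³ + 1134a²b² + 252ab² + 1575b⁴ − 2835ab³ − 630b³ − 800b + 1440a + 320 + 200ab − 360a² − 80a    [distributive law]
= −998b² − 56ab − 872b + 2315b³ − 5219ab² + 306a²b − 3465ab³ + 1134a²b² + 1575b⁴ + 1360a + 320 − 360a²    [combine like terms]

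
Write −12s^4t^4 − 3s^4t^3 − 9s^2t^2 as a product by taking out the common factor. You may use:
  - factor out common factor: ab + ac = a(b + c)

3s^2t^2(−4s^2t^2 − s^2t − 3)

−12s^4t^4 − 3s^4t^3 − 9s^2t^2
= 3(−4s^4t^4 − s^4t^3 − 3s^2t^2)    [factor out 3]
= 3s^2t^2(−4s^2t^2 − s^2t − 3)    [factor out s^2t^2]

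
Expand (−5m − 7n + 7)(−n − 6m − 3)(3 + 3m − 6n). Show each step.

(−5m − 7n + 7)(−n − 6m − 3)(3 + 3m − 6n)
= (5mn + 30m² + 15m + 7n² + 42mn + 21n − 7n − 42m − 21)(3 + 3m − 6n)    [distributive law]
= (47mn + 30m² − 27m + 7n² + 14n − 21)(3 + 3m − 6n)    [combine like terms]
= 141mn + 141m²n − 282mn² + 90m² + 90m³ − 180m²n − 81m − 81m² + 162mn + 21n² + 21mn² − 42n³ + 42n + 42mn − 84n² − 63 − 63m + 126n    [distributive law]
= 345mn − 39m²n − 261mn² + 9m² + 90m³ − 144m − 63n² − 42n³ + 168n − 63    [combine like terms]

345mn − 39m²n − 261mn² + 9m² + 90m³ − 144m − 63n² − 42n³ + 168n − 63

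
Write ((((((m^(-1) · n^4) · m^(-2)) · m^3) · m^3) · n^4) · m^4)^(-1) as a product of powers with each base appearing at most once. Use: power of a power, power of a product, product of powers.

((((((m^(-1) · n^4) · m^(-2)) · m^3) · m^3) · n^4) · m^4)^(-1)
= ((((((m^(-1) · n^4) · m^(-2)) · m^3) · m^3) · n^4)^(-1)) · ((m^4)^(-1))    [power of a product]
= ((((((m^(-1) · n^4) · m^(-2)) · m^3) · m^3)^(-1)) · ((n^4)^(-1))) · ((m^4)^(-1))    [power of a product]
= ((((((m^(-1) · n^4) · m^(-2)) · m^3)^(-1)) · ((m^3)^(-1))) · ((n^4)^(-1))) · ((m^4)^(-1))    [power of a product]
= ((((((m^(-1) · n^4) · m^(-2))^(-1)) · ((m^3)^(-1))) · ((m^3)^(-1))) · ((n^4)^(-1))) · ((m^4)^(-1))    [power of a product]
= ((((((m^(-1) · n^4)^(-1)) · ((m^(-2))^(-1))) · ((m^3)^(-1))) · ((m^3)^(-1))) · ((n^4)^(-1))) · ((m^4)^(-1))    [power of a product]
= (((((((m^(-1))^(-1)) · ((n^4)^(-1))) · ((m^(-2))^(-1))) · ((m^3)^(-1))) · ((m^3)^(-1))) · ((n^4)^(-1))) · ((m^4)^(-1))    [power of a product]
= (((((m · ((n^4)^(-1))) · ((m^(-2))^(-1))) · ((m^3)^(-1))) · ((m^3)^(-1))) · ((n^4)^(-1))) · ((m^4)^(-1))    [power of a power]
= (((((m · n^(-4)) · ((m^(-2))^(-1))) · ((m^3)^(-1))) · ((m^3)^(-1))) · ((n^4)^(-1))) · ((m^4)^(-1))    [power of a power]
= (((((m · n^(-4)) · m^2) · ((m^3)^(-1))) · ((m^3)^(-1))) · ((n^4)^(-1))) · ((m^4)^(-1))    [power of a power]
= (((((m · n^(-4)) · m^2) · m^(-3)) · ((m^3)^(-1))) · ((n^4)^(-1))) · ((m^4)^(-1))    [power of a power]
= (((((m · n^(-4)) · m^2) · m^(-3)) · m^(-3)) · ((n^4)^(-1))) · ((m^4)^(-1))    [power of a power]
= (((((m · n^(-4)) · m^2) · m^(-3)) · m^(-3)) · n^(-4)) · ((m^4)^(-1))    [power of a power]
= (((((m · n^(-4)) · m^2) · m^(-3)) · m^(-3)) · n^(-4)) · m^(-4)    [power of a power]
= m^(-7)·n^(-8)    [product of powers]

m^(-7)·n^(-8)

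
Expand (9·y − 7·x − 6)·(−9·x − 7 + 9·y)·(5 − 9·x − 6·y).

(9·y − 7·x − 6)·(−9·x − 7 + 9·y)·(5 − 9·x − 6·y)
= (−81·x·y − 63·y + 81·y² + 63·x² + 49·x − 63·x·y + 54·x + 42 − 54·y)·(5 − 9·x − 6·y)    [distributive law]
= (−144·x·y − 117·y + 81·y² + 63·x² + 103·x + 42)·(5 − 9·x − 6·y)    [combine like terms]
= −720·x·y + 1296·x²·y + 864·x·y² − 585·y + 1053·x·y + 702·y² + 405·y² − 729·x·y² − 486·y³ + 315·x² − 567·x³ − 378·x²·y + 515·x − 927·x² − 618·x·y + 210 − 378·x − 252·y    [distributive law]
= −285·x·y + 918·x²·y + 135·x·y² − 837·y + 1107·y² − 486·y³ − 612·x² − 567·x³ + 137·x + 210    [combine like terms]

−285·x·y + 918·x²·y + 135·x·y² − 837·y + 1107·y² − 486·y³ − 612·x² − 567·x³ + 137·x + 210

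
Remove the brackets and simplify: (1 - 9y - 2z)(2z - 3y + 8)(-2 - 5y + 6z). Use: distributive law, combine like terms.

(1 - 9y - 2z)(2z - 3y + 8)(-2 - 5y + 6z)
= (2z - 3y + 8 - 18yz + 27y² - 72y - 4z² + 6yz - 16z)(-2 - 5y + 6z)    [distributive law]
= (-14z - 75y + 8 - 12yz + 27y² - 4z²)(-2 - 5y + 6z)    [combine like terms]
= 28z + 70yz - 84z² + 150y + 375y² - 450yz - 16 - 40y + 48z + 24yz + 60y²z - 72yz² - 54y² - 135y³ + 162y²z + 8z² + 20yz² - 24z³    [distributive law]
= 76z - 356yz - 76z² + 110y + 321y² - 16 + 222y²z - 52yz² - 135y³ - 24z³    [combine like terms]

76z - 356yz - 76z² + 110y + 321y² - 16 + 222y²z - 52yz² - 135y³ - 24z³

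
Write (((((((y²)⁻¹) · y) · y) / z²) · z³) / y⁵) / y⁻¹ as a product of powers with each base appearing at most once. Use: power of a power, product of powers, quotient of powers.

y⁻⁴z

(((((((y²)⁻¹) · y) · y) / z²) · z³) / y⁵) / y⁻¹
= (((((y⁻² · y) · y) / z²) · z³) / y⁵) / y⁻¹    [power of a power]
= ((((y⁻¹ · y) / z²) · z³) / y⁵) / y⁻¹    [product of powers]
= (((y⁰ / z²) · z³) / y⁵) / y⁻¹    [product of powers]
= y⁻⁴z    [quotient of powers; product of powers]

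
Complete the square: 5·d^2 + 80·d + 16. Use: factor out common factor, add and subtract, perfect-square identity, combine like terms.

5(d + 8)^2 - 304

5·d^2 + 80·d + 16
= 5(d^2 + 16·d) + 16    [factor out 5 from the d-terms]
= 5(d^2 + 16·d + 64 - 64) + 16    [add and subtract 64 inside the bracket]
= 5(d + 8)^2 - 320 + 16    [perfect-square identity]
= 5(d + 8)^2 - 304    [combine constants]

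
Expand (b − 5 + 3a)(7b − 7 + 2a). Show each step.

(b − 5 + 3a)(7b − 7 + 2a)
= 7b^2 − 7b + 2ab − 35b + 35 − 10a + 21ab − 21a + 6a^2    [distributive law]
= 7b^2 − 42b + 23ab + 35 − 31a + 6a^2    [combine like terms]

7b^2 − 42b + 23ab + 35 − 31a + 6a^2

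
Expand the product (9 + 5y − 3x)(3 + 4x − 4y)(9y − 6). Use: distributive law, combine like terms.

369y − 162 + 51xy − 162x − 69y² + 288xy² − 180y³ − 108x²y + 72x²

(9 + 5y − 3x)(3 + 4x − 4y)(9y − 6)
= (27 + 36x − 36y + 15y + 20xy − 20y² − 9x − 12x² + 12xy)(9y − 6)    [distributive law]
= (27 + 27x − 21y + 32xy − 20y² − 12x²)(9y − 6)    [combine like terms]
= 243y − 162 + 243xy − 162x − 189y² + 126y + 288xy² − 192xy − 180y³ + 120y² − 108x²y + 72x²    [distributive law]
= 369y − 162 + 51xy − 162x − 69y² + 288xy² − 180y³ − 108x²y + 72x²    [combine like terms]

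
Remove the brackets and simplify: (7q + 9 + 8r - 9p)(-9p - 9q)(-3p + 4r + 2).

(7q + 9 + 8r - 9p)(-9p - 9q)(-3p + 4r + 2)
= (-63pq - 63q^2 - 81p - 81q - 72pr - 72qr + 81p^2 + 81pq)(-3p + 4r + 2)    [distributive law]
= (18pq - 63q^2 - 81p - 81q - 72pr - 72qr + 81p^2)(-3p + 4r + 2)    [combine like terms]
= -54p^2q + 72pqr + 36pq + 189pq^2 - 252q^2r - 126q^2 + 243p^2 - 324pr - 162p + 243pq - 324qr - 162q + 216p^2r - 288pr^2 - 144pr + 216pqr - 288qr^2 - 144qr - 243p^3 + 324p^2r + 162p^2    [distributive law]
= -54p^2q + 288pqr + 279pq + 189pq^2 - 252q^2r - 126q^2 + 405p^2 - 468pr - 162p - 468qr - 162q + 540p^2r - 288pr^2 - 288qr^2 - 243p^3    [combine like terms]

-54p^2q + 288pqr + 279pq + 189pq^2 - 252q^2r - 126q^2 + 405p^2 - 468pr - 162p - 468qr - 162q + 540p^2r - 288pr^2 - 288qr^2 - 243p^3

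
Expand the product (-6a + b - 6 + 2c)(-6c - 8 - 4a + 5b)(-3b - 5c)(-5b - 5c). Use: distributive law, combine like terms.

-940ab^2c + 270abc^2 + 700ac^3 + 1080ab^2 + 2880abc + 1800ac^2 + 360a^2b^2 + 960a^2bc + 600a^2c^2 - 510ab^3 + 260b^3c + 105b^2c^2 - 380bc^3 - 570b^3 - 1220b^2c - 150bc^2 + 75b^4 + 500c^3 + 720b^2 + 1920bc + 1200c^2 - 300c^4

(-6a + b - 6 + 2c)(-6c - 8 - 4a + 5b)(-3b - 5c)(-5b - 5c)
= (36ac + 48a + 24a^2 - 30ab - 6bc - 8b - 4ab + 5b^2 + 36c + 48 + 24a - 30b - 12c^2 - 16c - 8ac + 10bc)(-3b - 5c)(-5b - 5c)    [distributive law]
= (28ac + 72a + 24a^2 - 34ab + 4bc - 38b + 5b^2 + 20c + 48 - 12c^2)(-3b - 5c)(-5b - 5c)    [combine like terms]
= (-84abc - 140ac^2 - 216ab - 360ac - 72a^2b - 120a^2c + 102ab^2 + 170abc - 12b^2c - 20bc^2 + 114b^2 + 190bc - 15b^3 - 25b^2c - 60bc - 100c^2 - 144b - 240c + 36bc^2 + 60c^3)(-5b - 5c)    [distributive law]
= (86abc - 140ac^2 - 216ab - 360ac - 72a^2b - 120a^2c + 102ab^2 - 37b^2c + 16bc^2 + 114b^2 + 130bc - 15b^3 - 100c^2 - 144b - 240c + 60c^3)(-5b - 5c)    [combine like terms]
= -430ab^2c - 430abc^2 + 700abc^2 + 700ac^3 + 1080ab^2 + 1080abc + 1800abc + 1800ac^2 + 360a^2b^2 + 360a^2bc + 600a^2bc + 600a^2c^2 - 510ab^3 - 510ab^2c + 185b^3c + 185b^2c^2 - 80b^2c^2 - 80bc^3 - 570b^3 - 570b^2c - 650b^2c - 650bc^2 + 75b^4 + 75b^3c + 500bc^2 + 500c^3 + 720b^2 + 720bc + 1200bc + 1200c^2 - 300bc^3 - 300c^4    [distributive law]
= -940ab^2c + 270abc^2 + 700ac^3 + 1080ab^2 + 2880abc + 1800ac^2 + 360a^2b^2 + 960a^2bc + 600a^2c^2 - 510ab^3 + 260b^3c + 105b^2c^2 - 380bc^3 - 570b^3 - 1220b^2c - 150bc^2 + 75b^4 + 500c^3 + 720b^2 + 1920bc + 1200c^2 - 300c^4    [combine like terms]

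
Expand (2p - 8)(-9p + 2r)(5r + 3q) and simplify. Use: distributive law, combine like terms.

(2p - 8)(-9p + 2r)(5r + 3q)
= (-18p^2 + 4pr + 72p - 16r)(5r + 3q)    [distributive law]
= -90p^2r - 54p^2q + 20pr^2 + 12pqr + 360pr + 216pq - 80r^2 - 48qr    [distributive law]

-90p^2r - 54p^2q + 20pr^2 + 12pqr + 360pr + 216pq - 80r^2 - 48qr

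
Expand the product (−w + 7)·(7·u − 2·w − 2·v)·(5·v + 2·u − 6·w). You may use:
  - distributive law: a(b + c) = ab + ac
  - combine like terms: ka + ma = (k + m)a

(−w + 7)·(7·u − 2·w − 2·v)·(5·v + 2·u − 6·w)
= (−7·u·w + 2·w^2 + 2·v·w + 49·u − 14·w − 14·v)·(5·v + 2·u − 6·w)    [distributive law]
= −35·u·v·w − 14·u^2·w + 42·u·w^2 + 10·v·w^2 + 4·u·w^2 − 12·w^3 + 10·v^2·w + 4·u·v·w − 12·v·w^2 + 245·u·v + 98·u^2 − 294·u·w − 70·v·w − 28·u·w + 84·w^2 − 70·v^2 − 28·u·v + 84·v·w    [distributive law]
= −31·u·v·w − 14·u^2·w + 46·u·w^2 − 2·v·w^2 − 12·w^3 + 10·v^2·w + 217·u·v + 98·u^2 − 322·u·w + 14·v·w + 84·w^2 − 70·v^2    [combine like terms]

−31·u·v·w − 14·u^2·w + 46·u·w^2 − 2·v·w^2 − 12·w^3 + 10·v^2·w + 217·u·v + 98·u^2 − 322·u·w + 14·v·w + 84·w^2 − 70·v^2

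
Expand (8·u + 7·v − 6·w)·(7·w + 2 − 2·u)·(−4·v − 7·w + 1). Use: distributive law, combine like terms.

−174·u·v·w − 476·u·w^2 − 44·u·w − 78·u·v + 16·u + 64·u^2·v + 112·u^2·w − 16·u^2 − 196·v^2·w − 175·v·w^2 − v·w − 56·v^2 + 14·v + 56·u·v^2 + 294·w^3 + 42·w^2 − 12·w

(8·u + 7·v − 6·w)·(7·w + 2 − 2·u)·(−4·v − 7·w + 1)
= (56·u·w + 16·u − 16·u^2 + 49·v·w + 14·v − 14·u·v − 42·w^2 − 12·w + 12·u·w)·(−4·v − 7·w + 1)    [distributive law]
= (68·u·w + 16·u − 16·u^2 + 49·v·w + 14·v − 14·u·v − 42·w^2 − 12·w)·(−4·v − 7·w + 1)    [combine like terms]
= −272·u·v·w − 476·u·w^2 + 68·u·w − 64·u·v − 112·u·w + 16·u + 64·u^2·v + 112·u^2·w − 16·u^2 − 196·v^2·w − 343·v·w^2 + 49·v·w − 56·v^2 − 98·v·w + 14·v + 56·u·v^2 + 98·u·v·w − 14·u·v + 168·v·w^2 + 294·w^3 − 42·w^2 + 48·v·w + 84·w^2 − 12·w    [distributive law]
= −174·u·v·w − 476·u·w^2 − 44·u·w − 78·u·v + 16·u + 64·u^2·v + 112·u^2·w − 16·u^2 − 196·v^2·w − 175·v·w^2 − v·w − 56·v^2 + 14·v + 56·u·v^2 + 294·w^3 + 42·w^2 − 12·w    [combine like terms]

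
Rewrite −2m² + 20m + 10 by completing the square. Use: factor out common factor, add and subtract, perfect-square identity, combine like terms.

−2m² + 20m + 10
= −2(m² − 10m) + 10    [factor out -2 from the m-terms]
= −2(m² − 10m + 25 − 25) + 10    [add and subtract 25 inside the bracket]
= −2(m − 5)² + 50 + 10    [perfect-square identity]
= −2(m − 5)² + 60    [combine constants]

−2(m − 5)² + 60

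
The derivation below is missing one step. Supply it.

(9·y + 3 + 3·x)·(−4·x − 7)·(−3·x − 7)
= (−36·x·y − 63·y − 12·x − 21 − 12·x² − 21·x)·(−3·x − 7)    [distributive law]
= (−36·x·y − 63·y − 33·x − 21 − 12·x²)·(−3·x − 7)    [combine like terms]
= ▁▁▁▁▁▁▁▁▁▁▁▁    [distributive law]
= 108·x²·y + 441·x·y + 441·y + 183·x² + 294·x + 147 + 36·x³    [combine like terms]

After distributive law, the bracketed line is:

108·x²·y + 252·x·y + 189·x·y + 441·y + 99·x² + 231·x + 63·x + 147 + 36·x³ + 84·x²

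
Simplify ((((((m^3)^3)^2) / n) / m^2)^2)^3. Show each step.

m^96·n^(-6)

((((((m^3)^3)^2) / n) / m^2)^2)^3
= (((((m^3)^3)^2) / n) / m^2)^6    [power of a power]
= (((((m^3)^3)^2) / n)^6) / ((m^2)^6)    [power of a quotient]
= (((((m^3)^3)^2)^6) / (n^6)) / ((m^2)^6)    [power of a quotient]
= ((((m^3)^3)^12) / (n^6)) / ((m^2)^6)    [power of a power]
= (((m^3)^36) / (n^6)) / ((m^2)^6)    [power of a power]
= (m^108 / (n^6)) / ((m^2)^6)    [power of a power]
= (m^108 / n^6) / m^12    [power of a power]
= m^96·n^(-6)    [quotient of powers]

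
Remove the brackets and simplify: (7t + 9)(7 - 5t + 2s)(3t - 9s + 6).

(7t + 9)(7 - 5t + 2s)(3t - 9s + 6)
= (49t - 35t^2 + 14st + 63 - 45t + 18s)(3t - 9s + 6)    [distributive law]
= (4t - 35t^2 + 14st + 63 + 18s)(3t - 9s + 6)    [combine like terms]
= 12t^2 - 36st + 24t - 105t^3 + 315st^2 - 210t^2 + 42st^2 - 126s^2t + 84st + 189t - 567s + 378 + 54st - 162s^2 + 108s    [distributive law]
= -198t^2 + 102st + 213t - 105t^3 + 357st^2 - 126s^2t - 459s + 378 - 162s^2    [combine like terms]

-198t^2 + 102st + 213t - 105t^3 + 357st^2 - 126s^2t - 459s + 378 - 162s^2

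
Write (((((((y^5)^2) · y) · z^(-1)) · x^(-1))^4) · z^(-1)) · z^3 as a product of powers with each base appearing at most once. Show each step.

x^(-4)·y^44·z^(-2)

(((((((y^5)^2) · y) · z^(-1)) · x^(-1))^4) · z^(-1)) · z^3
= (((((((y^5)^2) · y) · z^(-1))^4) · ((x^(-1))^4)) · z^(-1)) · z^3    [power of a product]
= (((((((y^5)^2) · y)^4) · ((z^(-1))^4)) · ((x^(-1))^4)) · z^(-1)) · z^3    [power of a product]
= (((((((y^5)^2)^4) · (y^4)) · ((z^(-1))^4)) · ((x^(-1))^4)) · z^(-1)) · z^3    [power of a product]
= ((((((y^5)^8) · (y^4)) · ((z^(-1))^4)) · ((x^(-1))^4)) · z^(-1)) · z^3    [power of a power]
= ((((y^40 · (y^4)) · ((z^(-1))^4)) · ((x^(-1))^4)) · z^(-1)) · z^3    [power of a power]
= (((y^44 · ((z^(-1))^4)) · ((x^(-1))^4)) · z^(-1)) · z^3    [product of powers]
= (((y^44 · z^(-4)) · ((x^(-1))^4)) · z^(-1)) · z^3    [power of a power]
= (((y^44 · z^(-4)) · x^(-4)) · z^(-1)) · z^3    [power of a power]
= x^(-4)·y^44·z^(-2)    [product of powers]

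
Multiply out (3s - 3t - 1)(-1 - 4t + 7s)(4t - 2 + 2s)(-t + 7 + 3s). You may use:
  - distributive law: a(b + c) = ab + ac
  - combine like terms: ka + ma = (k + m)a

-784st^2 + 228st + 308s^2t + 148s - 368s^2 + 108s^3 + 252st^3 - 342s^2t^2 + 12s^3t + 126s^4 + 332t^3 + 38t^2 - 68t - 48t^4 - 14

(3s - 3t - 1)(-1 - 4t + 7s)(4t - 2 + 2s)(-t + 7 + 3s)
= (-3s - 12st + 21s^2 + 3t + 12t^2 - 21st + 1 + 4t - 7s)(4t - 2 + 2s)(-t + 7 + 3s)    [distributive law]
= (-10s - 33st + 21s^2 + 7t + 12t^2 + 1)(4t - 2 + 2s)(-t + 7 + 3s)    [combine like terms]
= (-40st + 20s - 20s^2 - 132st^2 + 66st - 66s^2t + 84s^2t - 42s^2 + 42s^3 + 28t^2 - 14t + 14st + 48t^3 - 24t^2 + 24st^2 + 4t - 2 + 2s)(-t + 7 + 3s)    [distributive law]
= (40st + 22s - 62s^2 - 108st^2 + 18s^2t + 42s^3 + 4t^2 - 10t + 48t^3 - 2)(-t + 7 + 3s)    [combine like terms]
= -40st^2 + 280st + 120s^2t - 22st + 154s + 66s^2 + 62s^2t - 434s^2 - 186s^3 + 108st^3 - 756st^2 - 324s^2t^2 - 18s^2t^2 + 126s^2t + 54s^3t - 42s^3t + 294s^3 + 126s^4 - 4t^3 + 28t^2 + 12st^2 + 10t^2 - 70t - 30st - 48t^4 + 336t^3 + 144st^3 + 2t - 14 - 6s    [distributive law]
= -784st^2 + 228st + 308s^2t + 148s - 368s^2 + 108s^3 + 252st^3 - 342s^2t^2 + 12s^3t + 126s^4 + 332t^3 + 38t^2 - 68t - 48t^4 - 14    [combine like terms]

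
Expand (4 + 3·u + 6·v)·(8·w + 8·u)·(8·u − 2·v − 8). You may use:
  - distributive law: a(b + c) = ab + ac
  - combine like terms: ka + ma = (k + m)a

(4 + 3·u + 6·v)·(8·w + 8·u)·(8·u − 2·v − 8)
= (32·w + 32·u + 24·u·w + 24·u^2 + 48·v·w + 48·u·v)·(8·u − 2·v − 8)    [distributive law]
= 256·u·w − 64·v·w − 256·w + 256·u^2 − 64·u·v − 256·u + 192·u^2·w − 48·u·v·w − 192·u·w + 192·u^3 − 48·u^2·v − 192·u^2 + 384·u·v·w − 96·v^2·w − 384·v·w + 384·u^2·v − 96·u·v^2 − 384·u·v    [distributive law]
= 64·u·w − 448·v·w − 256·w + 64·u^2 − 448·u·v − 256·u + 192·u^2·w + 336·u·v·w + 192·u^3 + 336·u^2·v − 96·v^2·w − 96·u·v^2    [combine like terms]

64·u·w − 448·v·w − 256·w + 64·u^2 − 448·u·v − 256·u + 192·u^2·w + 336·u·v·w + 192·u^3 + 336·u^2·v − 96·v^2·w − 96·u·v^2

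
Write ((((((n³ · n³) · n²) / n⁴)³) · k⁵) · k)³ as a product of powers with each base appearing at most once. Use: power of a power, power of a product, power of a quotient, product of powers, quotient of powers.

((((((n³ · n³) · n²) / n⁴)³) · k⁵) · k)³
= ((((((n³ · n³) · n²) / n⁴)³) · k⁵)³) · (k³)    [power of a product]
= ((((((n³ · n³) · n²) / n⁴)³)³) · ((k⁵)³)) · (k³)    [power of a product]
= (((((n³ · n³) · n²) / n⁴)⁹) · ((k⁵)³)) · (k³)    [power of a power]
= (((((n³ · n³) · n²)⁹) / ((n⁴)⁹)) · ((k⁵)³)) · (k³)    [power of a quotient]
= (((((n³ · n³)⁹) · ((n²)⁹)) / ((n⁴)⁹)) · ((k⁵)³)) · (k³)    [power of a product]
= ((((((n³)⁹) · ((n³)⁹)) · ((n²)⁹)) / ((n⁴)⁹)) · ((k⁵)³)) · (k³)    [power of a product]
= ((((n²⁷ · ((n³)⁹)) · ((n²)⁹)) / ((n⁴)⁹)) · ((k⁵)³)) · (k³)    [power of a power]
= ((((n²⁷ · n²⁷) · ((n²)⁹)) / ((n⁴)⁹)) · ((k⁵)³)) · (k³)    [power of a power]
= (((n⁵⁴ · ((n²)⁹)) / ((n⁴)⁹)) · ((k⁵)³)) · (k³)    [product of powers]
= (((n⁵⁴ · n¹⁸) / ((n⁴)⁹)) · ((k⁵)³)) · (k³)    [power of a power]
= ((n⁷² / ((n⁴)⁹)) · ((k⁵)³)) · (k³)    [product of powers]
= ((n⁷² / n³⁶) · ((k⁵)³)) · (k³)    [power of a power]
= (n³⁶ · ((k⁵)³)) · (k³)    [quotient of powers]
= (n³⁶ · k¹⁵) · (k³)    [power of a power]
= k¹⁸n³⁶    [product of powers]

k¹⁸n³⁶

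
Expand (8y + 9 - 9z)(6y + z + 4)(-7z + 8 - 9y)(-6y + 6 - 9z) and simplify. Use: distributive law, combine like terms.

(8y + 9 - 9z)(6y + z + 4)(-7z + 8 - 9y)(-6y + 6 - 9z)
= (48y² + 8yz + 32y + 54y + 9z + 36 - 54yz - 9z² - 36z)(-7z + 8 - 9y)(-6y + 6 - 9z)    [distributive law]
= (48y² - 46yz + 86y - 27z + 36 - 9z²)(-7z + 8 - 9y)(-6y + 6 - 9z)    [combine like terms]
= (-336y²z + 384y² - 432y³ + 322yz² - 368yz + 414y²z - 602yz + 688y - 774y² + 189z² - 216z + 243yz - 252z + 288 - 324y + 63z³ - 72z² + 81yz²)(-6y + 6 - 9z)    [distributive law]
= (78y²z - 390y² - 432y³ + 403yz² - 727yz + 364y + 117z² - 468z + 288 + 63z³)(-6y + 6 - 9z)    [combine like terms]
= -468y³z + 468y²z - 702y²z² + 2340y³ - 2340y² + 3510y²z + 2592y⁴ - 2592y³ + 3888y³z - 2418y²z² + 2418yz² - 3627yz³ + 4362y²z - 4362yz + 6543yz² - 2184y² + 2184y - 3276yz - 702yz² + 702z² - 1053z³ + 2808yz - 2808z + 4212z² - 1728y + 1728 - 2592z - 378yz³ + 378z³ - 567z⁴    [distributive law]
= 3420y³z + 8340y²z - 3120y²z² - 252y³ - 4524y² + 2592y⁴ + 8259yz² - 4005yz³ - 4830yz + 456y + 4914z² - 675z³ - 5400z + 1728 - 567z⁴    [combine like terms]

3420y³z + 8340y²z - 3120y²z² - 252y³ - 4524y² + 2592y⁴ + 8259yz² - 4005yz³ - 4830yz + 456y + 4914z² - 675z³ - 5400z + 1728 - 567z⁴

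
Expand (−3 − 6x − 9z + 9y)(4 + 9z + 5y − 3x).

−12 − 63z + 21y − 15x − 27xz − 57xy + 18x² − 81z² + 36yz + 45y²

(−3 − 6x − 9z + 9y)(4 + 9z + 5y − 3x)
= −12 − 27z − 15y + 9x − 24x − 54xz − 30xy + 18x² − 36z − 81z² − 45yz + 27xz + 36y + 81yz + 45y² − 27xy    [distributive law]
= −12 − 63z + 21y − 15x − 27xz − 57xy + 18x² − 81z² + 36yz + 45y²    [combine like terms]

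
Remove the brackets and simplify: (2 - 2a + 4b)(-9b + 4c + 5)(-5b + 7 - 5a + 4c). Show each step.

-262b² - 36b + 166ab + 80bc + 96c - 136ac + 32c² + 70 - 120a + 90ab² - 90a²b + 32abc + 40a²c - 32ac² + 50a² + 180b³ - 224b²c + 64bc²

(2 - 2a + 4b)(-9b + 4c + 5)(-5b + 7 - 5a + 4c)
= (-18b + 8c + 10 + 18ab - 8ac - 10a - 36b² + 16bc + 20b)(-5b + 7 - 5a + 4c)    [distributive law]
= (2b + 8c + 10 + 18ab - 8ac - 10a - 36b² + 16bc)(-5b + 7 - 5a + 4c)    [combine like terms]
= -10b² + 14b - 10ab + 8bc - 40bc + 56c - 40ac + 32c² - 50b + 70 - 50a + 40c - 90ab² + 126ab - 90a²b + 72abc + 40abc - 56ac + 40a²c - 32ac² + 50ab - 70a + 50a² - 40ac + 180b³ - 252b² + 180ab² - 144b²c - 80b²c + 112bc - 80abc + 64bc²    [distributive law]
= -262b² - 36b + 166ab + 80bc + 96c - 136ac + 32c² + 70 - 120a + 90ab² - 90a²b + 32abc + 40a²c - 32ac² + 50a² + 180b³ - 224b²c + 64bc²    [combine like terms]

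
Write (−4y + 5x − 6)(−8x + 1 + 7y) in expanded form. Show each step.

67xy − 46y − 28y^2 − 40x^2 + 53x − 6

(−4y + 5x − 6)(−8x + 1 + 7y)
= 32xy − 4y − 28y^2 − 40x^2 + 5x + 35xy + 48x − 6 − 42y    [distributive law]
= 67xy − 46y − 28y^2 − 40x^2 + 53x − 6    [combine like terms]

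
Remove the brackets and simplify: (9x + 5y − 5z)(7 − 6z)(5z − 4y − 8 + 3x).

(9x + 5y − 5z)(7 − 6z)(5z − 4y − 8 + 3x)
= (63x − 54xz + 35y − 30yz − 35z + 30z^2)(5z − 4y − 8 + 3x)    [distributive law]
= 315xz − 252xy − 504x + 189x^2 − 270xz^2 + 216xyz + 432xz − 162x^2z + 175yz − 140y^2 − 280y + 105xy − 150yz^2 + 120y^2z + 240yz − 90xyz − 175z^2 + 140yz + 280z − 105xz + 150z^3 − 120yz^2 − 240z^2 + 90xz^2    [distributive law]
= 642xz − 147xy − 504x + 189x^2 − 180xz^2 + 126xyz − 162x^2z + 555yz − 140y^2 − 280y − 270yz^2 + 120y^2z − 415z^2 + 280z + 150z^3    [combine like terms]

642xz − 147xy − 504x + 189x^2 − 180xz^2 + 126xyz − 162x^2z + 555yz − 140y^2 − 280y − 270yz^2 + 120y^2z − 415z^2 + 280z + 150z^3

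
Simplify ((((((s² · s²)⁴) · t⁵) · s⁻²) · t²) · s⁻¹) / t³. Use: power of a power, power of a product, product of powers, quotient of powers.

s¹³t⁴

((((((s² · s²)⁴) · t⁵) · s⁻²) · t²) · s⁻¹) / t³
= (((((((s²)⁴) · ((s²)⁴)) · t⁵) · s⁻²) · t²) · s⁻¹) / t³    [power of a product]
= (((((s⁸ · ((s²)⁴)) · t⁵) · s⁻²) · t²) · s⁻¹) / t³    [power of a power]
= (((((s⁸ · s⁸) · t⁵) · s⁻²) · t²) · s⁻¹) / t³    [power of a power]
= ((((s¹⁶ · t⁵) · s⁻²) · t²) · s⁻¹) / t³    [product of powers]
= s¹³t⁴    [quotient of powers; product of powers]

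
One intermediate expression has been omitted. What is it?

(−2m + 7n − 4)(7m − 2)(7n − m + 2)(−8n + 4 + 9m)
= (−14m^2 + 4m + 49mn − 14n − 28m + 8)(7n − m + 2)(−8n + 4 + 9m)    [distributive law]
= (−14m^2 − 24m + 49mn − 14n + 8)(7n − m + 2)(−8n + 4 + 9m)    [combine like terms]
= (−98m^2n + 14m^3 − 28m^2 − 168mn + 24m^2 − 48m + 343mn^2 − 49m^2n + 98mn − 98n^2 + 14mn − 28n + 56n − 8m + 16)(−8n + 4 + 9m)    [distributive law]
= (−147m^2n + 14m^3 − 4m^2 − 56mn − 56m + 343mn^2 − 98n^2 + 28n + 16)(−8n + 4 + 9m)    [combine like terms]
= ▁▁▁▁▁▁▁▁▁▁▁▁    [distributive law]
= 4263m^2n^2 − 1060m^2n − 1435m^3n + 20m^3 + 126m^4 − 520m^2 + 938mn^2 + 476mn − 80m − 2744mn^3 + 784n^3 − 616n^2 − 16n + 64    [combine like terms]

By distributive law:

1176m^2n^2 − 588m^2n − 1323m^3n − 112m^3n + 56m^3 + 126m^4 + 32m^2n − 16m^2 − 36m^3 + 448mn^2 − 224mn − 504m^2n + 448mn − 224m − 504m^2 − 2744mn^3 + 1372mn^2 + 3087m^2n^2 + 784n^3 − 392n^2 − 882mn^2 − 224n^2 + 112n + 252mn − 128n + 64 + 144m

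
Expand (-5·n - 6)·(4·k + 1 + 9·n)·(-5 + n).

(-5·n - 6)·(4·k + 1 + 9·n)·(-5 + n)
= (-20·k·n - 5·n - 45·n² - 24·k - 6 - 54·n)·(-5 + n)    [distributive law]
= (-20·k·n - 59·n - 45·n² - 24·k - 6)·(-5 + n)    [combine like terms]
= 100·k·n - 20·k·n² + 295·n - 59·n² + 225·n² - 45·n³ + 120·k - 24·k·n + 30 - 6·n    [distributive law]
= 76·k·n - 20·k·n² + 289·n + 166·n² - 45·n³ + 120·k + 30    [combine like terms]

76·k·n - 20·k·n² + 289·n + 166·n² - 45·n³ + 120·k + 30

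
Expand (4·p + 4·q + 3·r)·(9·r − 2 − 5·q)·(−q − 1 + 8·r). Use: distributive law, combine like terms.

−196·p·q·r − 100·p·r + 288·p·r^2 + 28·p·q + 8·p + 20·p·q^2 − 181·q^2·r − 79·q·r + 141·q·r^2 + 28·q^2 + 8·q + 20·q^3 − 75·r^2 + 216·r^3 + 6·r

(4·p + 4·q + 3·r)·(9·r − 2 − 5·q)·(−q − 1 + 8·r)
= (36·p·r − 8·p − 20·p·q + 36·q·r − 8·q − 20·q^2 + 27·r^2 − 6·r − 15·q·r)·(−q − 1 + 8·r)    [distributive law]
= (36·p·r − 8·p − 20·p·q + 21·q·r − 8·q − 20·q^2 + 27·r^2 − 6·r)·(−q − 1 + 8·r)    [combine like terms]
= −36·p·q·r − 36·p·r + 288·p·r^2 + 8·p·q + 8·p − 64·p·r + 20·p·q^2 + 20·p·q − 160·p·q·r − 21·q^2·r − 21·q·r + 168·q·r^2 + 8·q^2 + 8·q − 64·q·r + 20·q^3 + 20·q^2 − 160·q^2·r − 27·q·r^2 − 27·r^2 + 216·r^3 + 6·q·r + 6·r − 48·r^2    [distributive law]
= −196·p·q·r − 100·p·r + 288·p·r^2 + 28·p·q + 8·p + 20·p·q^2 − 181·q^2·r − 79·q·r + 141·q·r^2 + 28·q^2 + 8·q + 20·q^3 − 75·r^2 + 216·r^3 + 6·r    [combine like terms]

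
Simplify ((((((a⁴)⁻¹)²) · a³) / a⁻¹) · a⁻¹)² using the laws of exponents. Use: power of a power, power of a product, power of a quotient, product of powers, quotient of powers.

a⁻¹⁰

((((((a⁴)⁻¹)²) · a³) / a⁻¹) · a⁻¹)²
= ((((((a⁴)⁻¹)²) · a³) / a⁻¹)²) · ((a⁻¹)²)    [power of a product]
= ((((((a⁴)⁻¹)²) · a³)²) / ((a⁻¹)²)) · ((a⁻¹)²)    [power of a quotient]
= ((((((a⁴)⁻¹)²)²) · ((a³)²)) / ((a⁻¹)²)) · ((a⁻¹)²)    [power of a product]
= (((((a⁴)⁻¹)⁴) · ((a³)²)) / ((a⁻¹)²)) · ((a⁻¹)²)    [power of a power]
= ((((a⁴)⁻⁴) · ((a³)²)) / ((a⁻¹)²)) · ((a⁻¹)²)    [power of a power]
= (((a⁻¹⁶) · ((a³)²)) / ((a⁻¹)²)) · ((a⁻¹)²)    [power of a power]
= ((a⁻¹⁶ · a⁶) / ((a⁻¹)²)) · ((a⁻¹)²)    [power of a power]
= (a⁻¹⁰ / ((a⁻¹)²)) · ((a⁻¹)²)    [product of powers]
= (a⁻¹⁰ / a⁻²) · ((a⁻¹)²)    [power of a power]
= a⁻⁸ · ((a⁻¹)²)    [quotient of powers]
= a⁻⁸ · a⁻²    [power of a power]
= a⁻¹⁰    [product of powers]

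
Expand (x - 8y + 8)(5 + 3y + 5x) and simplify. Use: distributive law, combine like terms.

45x - 37xy + 5x^2 - 16y - 24y^2 + 40

(x - 8y + 8)(5 + 3y + 5x)
= 5x + 3xy + 5x^2 - 40y - 24y^2 - 40xy + 40 + 24y + 40x    [distributive law]
= 45x - 37xy + 5x^2 - 16y - 24y^2 + 40    [combine like terms]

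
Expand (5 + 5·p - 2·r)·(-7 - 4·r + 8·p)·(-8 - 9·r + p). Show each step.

(5 + 5·p - 2·r)·(-7 - 4·r + 8·p)·(-8 - 9·r + p)
= (-35 - 20·r + 40·p - 35·p - 20·p·r + 40·p^2 + 14·r + 8·r^2 - 16·p·r)·(-8 - 9·r + p)    [distributive law]
= (-35 - 6·r + 5·p - 36·p·r + 40·p^2 + 8·r^2)·(-8 - 9·r + p)    [combine like terms]
= 280 + 315·r - 35·p + 48·r + 54·r^2 - 6·p·r - 40·p - 45·p·r + 5·p^2 + 288·p·r + 324·p·r^2 - 36·p^2·r - 320·p^2 - 360·p^2·r + 40·p^3 - 64·r^2 - 72·r^3 + 8·p·r^2    [distributive law]
= 280 + 363·r - 75·p - 10·r^2 + 237·p·r - 315·p^2 + 332·p·r^2 - 396·p^2·r + 40·p^3 - 72·r^3    [combine like terms]

280 + 363·r - 75·p - 10·r^2 + 237·p·r - 315·p^2 + 332·p·r^2 - 396·p^2·r + 40·p^3 - 72·r^3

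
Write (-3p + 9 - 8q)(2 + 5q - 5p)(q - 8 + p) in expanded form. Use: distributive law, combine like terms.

(-3p + 9 - 8q)(2 + 5q - 5p)(q - 8 + p)
= (-6p - 15pq + 15p^2 + 18 + 45q - 45p - 16q - 40q^2 + 40pq)(q - 8 + p)    [distributive law]
= (-51p + 25pq + 15p^2 + 18 + 29q - 40q^2)(q - 8 + p)    [combine like terms]
= -51pq + 408p - 51p^2 + 25pq^2 - 200pq + 25p^2q + 15p^2q - 120p^2 + 15p^3 + 18q - 144 + 18p + 29q^2 - 232q + 29pq - 40q^3 + 320q^2 - 40pq^2    [distributive law]
= -222pq + 426p - 171p^2 - 15pq^2 + 40p^2q + 15p^3 - 214q - 144 + 349q^2 - 40q^3    [combine like terms]

-222pq + 426p - 171p^2 - 15pq^2 + 40p^2q + 15p^3 - 214q - 144 + 349q^2 - 40q^3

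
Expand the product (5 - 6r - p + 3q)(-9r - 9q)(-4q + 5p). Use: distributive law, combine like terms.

(5 - 6r - p + 3q)(-9r - 9q)(-4q + 5p)
= (-45r - 45q + 54r^2 + 54qr + 9pr + 9pq - 27qr - 27q^2)(-4q + 5p)    [distributive law]
= (-45r - 45q + 54r^2 + 27qr + 9pr + 9pq - 27q^2)(-4q + 5p)    [combine like terms]
= 180qr - 225pr + 180q^2 - 225pq - 216qr^2 + 270pr^2 - 108q^2r + 135pqr - 36pqr + 45p^2r - 36pq^2 + 45p^2q + 108q^3 - 135pq^2    [distributive law]
= 180qr - 225pr + 180q^2 - 225pq - 216qr^2 + 270pr^2 - 108q^2r + 99pqr + 45p^2r - 171pq^2 + 45p^2q + 108q^3    [combine like terms]

180qr - 225pr + 180q^2 - 225pq - 216qr^2 + 270pr^2 - 108q^2r + 99pqr + 45p^2r - 171pq^2 + 45p^2q + 108q^3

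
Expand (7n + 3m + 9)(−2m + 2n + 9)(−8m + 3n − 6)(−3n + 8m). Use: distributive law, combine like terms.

(7n + 3m + 9)(−2m + 2n + 9)(−8m + 3n − 6)(−3n + 8m)
= (−14mn + 14n² + 63n − 6m² + 6mn + 27m − 18m + 18n + 81)(−8m + 3n − 6)(−3n + 8m)    [distributive law]
= (−8mn + 14n² + 81n − 6m² + 9m + 81)(−8m + 3n − 6)(−3n + 8m)    [combine like terms]
= (64m²n − 24mn² + 48mn − 112mn² + 42n³ − 84n² − 648mn + 243n² − 486n + 48m³ − 18m²n + 36m² − 72m² + 27mn − 54m − 648m + 243n − 486)(−3n + 8m)    [distributive law]
= (46m²n − 136mn² − 573mn + 42n³ + 159n² − 243n + 48m³ − 36m² − 702m − 486)(−3n + 8m)    [combine like terms]
= −138m²n² + 368m³n + 408mn³ − 1088m²n² + 1719mn² − 4584m²n − 126n⁴ + 336mn³ − 477n³ + 1272mn² + 729n² − 1944mn − 144m³n + 384m⁴ + 108m²n − 288m³ + 2106mn − 5616m² + 1458n − 3888m    [distributive law]
= −1226m²n² + 224m³n + 744mn³ + 2991mn² − 4476m²n − 126n⁴ − 477n³ + 729n² + 162mn + 384m⁴ − 288m³ − 5616m² + 1458n − 3888m    [combine like terms]

−1226m²n² + 224m³n + 744mn³ + 2991mn² − 4476m²n − 126n⁴ − 477n³ + 729n² + 162mn + 384m⁴ − 288m³ − 5616m² + 1458n − 3888m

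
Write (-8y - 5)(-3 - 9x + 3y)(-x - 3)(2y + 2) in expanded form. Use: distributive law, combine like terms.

(-8y - 5)(-3 - 9x + 3y)(-x - 3)(2y + 2)
= (24y + 72xy - 24y^2 + 15 + 45x - 15y)(-x - 3)(2y + 2)    [distributive law]
= (9y + 72xy - 24y^2 + 15 + 45x)(-x - 3)(2y + 2)    [combine like terms]
= (-9xy - 27y - 72x^2y - 216xy + 24xy^2 + 72y^2 - 15x - 45 - 45x^2 - 135x)(2y + 2)    [distributive law]
= (-225xy - 27y - 72x^2y + 24xy^2 + 72y^2 - 150x - 45 - 45x^2)(2y + 2)    [combine like terms]
= -450xy^2 - 450xy - 54y^2 - 54y - 144x^2y^2 - 144x^2y + 48xy^3 + 48xy^2 + 144y^3 + 144y^2 - 300xy - 300x - 90y - 90 - 90x^2y - 90x^2    [distributive law]
= -402xy^2 - 750xy + 90y^2 - 144y - 144x^2y^2 - 234x^2y + 48xy^3 + 144y^3 - 300x - 90 - 90x^2    [combine like terms]

-402xy^2 - 750xy + 90y^2 - 144y - 144x^2y^2 - 234x^2y + 48xy^3 + 144y^3 - 300x - 90 - 90x^2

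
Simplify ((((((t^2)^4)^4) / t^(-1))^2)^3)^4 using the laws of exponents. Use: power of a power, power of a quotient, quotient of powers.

t^792

((((((t^2)^4)^4) / t^(-1))^2)^3)^4
= (((((t^2)^4)^4) / t^(-1))^2)^12    [power of a power]
= ((((t^2)^4)^4) / t^(-1))^24    [power of a power]
= ((((t^2)^4)^4)^24) / ((t^(-1))^24)    [power of a quotient]
= (((t^2)^4)^96) / ((t^(-1))^24)    [power of a power]
= ((t^2)^384) / ((t^(-1))^24)    [power of a power]
= t^768 / ((t^(-1))^24)    [power of a power]
= t^768 / t^(-24)    [power of a power]
= t^792    [quotient of powers]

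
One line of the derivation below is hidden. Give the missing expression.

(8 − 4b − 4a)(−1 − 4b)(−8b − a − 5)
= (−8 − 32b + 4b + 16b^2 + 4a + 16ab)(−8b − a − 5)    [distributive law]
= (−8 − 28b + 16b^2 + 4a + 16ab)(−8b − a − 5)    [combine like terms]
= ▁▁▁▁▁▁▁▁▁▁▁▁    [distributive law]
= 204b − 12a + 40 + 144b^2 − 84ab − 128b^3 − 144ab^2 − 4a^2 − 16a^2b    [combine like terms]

After distributive law, the bracketed line is:

64b + 8a + 40 + 224b^2 + 28ab + 140b − 128b^3 − 16ab^2 − 80b^2 − 32ab − 4a^2 − 20a − 128ab^2 − 16a^2b − 80ab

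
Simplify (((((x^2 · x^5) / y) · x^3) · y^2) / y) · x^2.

(((((x^2 · x^5) / y) · x^3) · y^2) / y) · x^2
= ((((x^7 / y) · x^3) · y^2) / y) · x^2    [product of powers]
= x^12    [quotient of powers; product of powers]

x^12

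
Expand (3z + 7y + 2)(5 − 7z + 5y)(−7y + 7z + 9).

(3z + 7y + 2)(5 − 7z + 5y)(−7y + 7z + 9)
= (15z − 21z^2 + 15yz + 35y − 49yz + 35y^2 + 10 − 14z + 10y)(−7y + 7z + 9)    [distributive law]
= (z − 21z^2 − 34yz + 45y + 35y^2 + 10)(−7y + 7z + 9)    [combine like terms]
= −7yz + 7z^2 + 9z + 147yz^2 − 147z^3 − 189z^2 + 238y^2z − 238yz^2 − 306yz − 315y^2 + 315yz + 405y − 245y^3 + 245y^2z + 315y^2 − 70y + 70z + 90    [distributive law]
= 2yz − 182z^2 + 79z − 91yz^2 − 147z^3 + 483y^2z + 335y − 245y^3 + 90    [combine like terms]

2yz − 182z^2 + 79z − 91yz^2 − 147z^3 + 483y^2z + 335y − 245y^3 + 90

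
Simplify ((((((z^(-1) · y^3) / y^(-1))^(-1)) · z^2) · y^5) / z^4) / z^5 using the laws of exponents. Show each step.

((((((z^(-1) · y^3) / y^(-1))^(-1)) · z^2) · y^5) / z^4) / z^5
= ((((((z^(-1) · y^3)^(-1)) / ((y^(-1))^(-1))) · z^2) · y^5) / z^4) / z^5    [power of a quotient]
= (((((((z^(-1))^(-1)) · ((y^3)^(-1))) / ((y^(-1))^(-1))) · z^2) · y^5) / z^4) / z^5    [power of a product]
= (((((z · ((y^3)^(-1))) / ((y^(-1))^(-1))) · z^2) · y^5) / z^4) / z^5    [power of a power]
= (((((z · y^(-3)) / ((y^(-1))^(-1))) · z^2) · y^5) / z^4) / z^5    [power of a power]
= (((((z · y^(-3)) / y) · z^2) · y^5) / z^4) / z^5    [power of a power]
= yz^(-6)    [quotient of powers; product of powers]

yz^(-6)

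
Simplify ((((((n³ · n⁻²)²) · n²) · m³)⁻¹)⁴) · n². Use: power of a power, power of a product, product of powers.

m⁻¹²·n⁻¹⁴

((((((n³ · n⁻²)²) · n²) · m³)⁻¹)⁴) · n²
= (((((n³ · n⁻²)²) · n²) · m³)⁻⁴) · n²    [power of a power]
= (((((n³ · n⁻²)²) · n²)⁻⁴) · ((m³)⁻⁴)) · n²    [power of a product]
= (((((n³ · n⁻²)²)⁻⁴) · ((n²)⁻⁴)) · ((m³)⁻⁴)) · n²    [power of a product]
= ((((n³ · n⁻²)⁻⁸) · ((n²)⁻⁴)) · ((m³)⁻⁴)) · n²    [power of a power]
= (((((n³)⁻⁸) · ((n⁻²)⁻⁸)) · ((n²)⁻⁴)) · ((m³)⁻⁴)) · n²    [power of a product]
= (((n⁻²⁴ · ((n⁻²)⁻⁸)) · ((n²)⁻⁴)) · ((m³)⁻⁴)) · n²    [power of a power]
= (((n⁻²⁴ · n¹⁶) · ((n²)⁻⁴)) · ((m³)⁻⁴)) · n²    [power of a power]
= ((n⁻⁸ · ((n²)⁻⁴)) · ((m³)⁻⁴)) · n²    [product of powers]
= ((n⁻⁸ · n⁻⁸) · ((m³)⁻⁴)) · n²    [power of a power]
= (n⁻¹⁶ · ((m³)⁻⁴)) · n²    [product of powers]
= (n⁻¹⁶ · m⁻¹²) · n²    [power of a power]
= m⁻¹²·n⁻¹⁴    [product of powers]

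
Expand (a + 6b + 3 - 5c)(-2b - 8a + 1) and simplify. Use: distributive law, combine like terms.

-50ab - 8a² - 23a - 12b² + 3 + 10bc + 40ac - 5c

(a + 6b + 3 - 5c)(-2b - 8a + 1)
= -2ab - 8a² + a - 12b² - 48ab + 6b - 6b - 24a + 3 + 10bc + 40ac - 5c    [distributive law]
= -50ab - 8a² - 23a - 12b² + 3 + 10bc + 40ac - 5c    [combine like terms]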